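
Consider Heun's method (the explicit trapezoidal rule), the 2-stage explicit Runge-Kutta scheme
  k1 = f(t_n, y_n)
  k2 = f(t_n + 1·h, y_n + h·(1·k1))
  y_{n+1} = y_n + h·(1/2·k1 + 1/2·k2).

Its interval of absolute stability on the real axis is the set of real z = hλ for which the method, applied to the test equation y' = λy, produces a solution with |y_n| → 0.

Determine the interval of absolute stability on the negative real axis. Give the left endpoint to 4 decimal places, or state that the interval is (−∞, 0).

z∈(-2.0000,0).

With y'=λy (z=hλ):
  order 2, 2-stage ⇒ R(z)=1+z+z^2/2
  (e.g. R(-1.56)=0.65680, |R|=0.65680)

Need |R(x)|<1, x<0.
x=-1.56: |R|=0.6568
|R(-1.92)|=0.9232 |R(-1.91)|=0.9140 |R(-1.52)|=0.6352
Bisect:
  x_lo=-2.7637 |R|=2.0554  x_hi=-0.1764 |R|=0.8391
  mid=-1.47009 |R|=0.61049 →hi
  mid=-2.11692 |R|=1.12375 →lo
  mid=-1.79351 |R|=0.81483 →hi
  mid=-1.95521 |R|=0.95622 →hi
  mid=-2.03607 |R|=1.03672 →lo
  mid=-1.99564 |R|=0.99565 →hi
  mid=-2.01585 |R|=1.01598 →lo
  mid=-2.00575 |R|=1.00576 →lo
  mid=-2.00069 |R|=1.00069 →lo
  mid=-1.99817 |R|=0.99817 →hi
  ...
  [-2.00006,-1.99990] ⇒ x*=-2.0000
So |R|<1 on (-2.0000, 0).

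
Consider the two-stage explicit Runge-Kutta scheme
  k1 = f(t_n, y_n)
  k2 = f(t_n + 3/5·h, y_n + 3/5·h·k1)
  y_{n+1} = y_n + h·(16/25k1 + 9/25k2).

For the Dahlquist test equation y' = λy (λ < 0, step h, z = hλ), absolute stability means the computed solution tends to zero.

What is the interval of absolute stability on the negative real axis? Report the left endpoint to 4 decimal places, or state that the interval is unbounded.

On y'=λy, z=hλ:
  k1=λy_n ⇒ h·k1=z·y_n;  k2=λ(1+3/5z)y_n ⇒ h·k2=z(1+3/5z)y_n
  y_{n+1}/y_n = 1 + 16/25z + 9/25z(1+3/5z) = 1 + z + 27/125z²
  so R(z) = 1 + z + 27/125z².

Boundary: |R(x)|=1, x<0.
x=-0.45: |R|=0.5937
R=1: x+27/125x²=0 ⇒ x=−125/27=-4.6296; min R=1−1/(4·27/125)=-0.1574>−1
Confirm numerically:
  x=-3.893: |R|=0.38058 <1
  x=-3.369: |R|=0.08263 <1
  x=-2.378: |R|=0.15655 <1
  x=-5.202: |R|=1.64313 >1
  x=-5.113: |R|=1.53384 >1
  x=-4.856: |R|=1.23744 >1
Stable set (-4.6296, 0).

z∈(-4.6296,0).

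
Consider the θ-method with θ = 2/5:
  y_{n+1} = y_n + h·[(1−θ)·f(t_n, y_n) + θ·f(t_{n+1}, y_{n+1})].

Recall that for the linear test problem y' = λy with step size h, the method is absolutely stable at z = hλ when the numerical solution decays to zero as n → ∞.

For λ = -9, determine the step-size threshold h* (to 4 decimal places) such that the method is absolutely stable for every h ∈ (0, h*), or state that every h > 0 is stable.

(-10.0000,0); λ=-9 ⇒ h* = (10)/9 = 1.1111.

With y'=λy (z=hλ):
  y_{n+1} = y_n + z·[3/5·y_n + 2/5·y_{n+1}] ⇒ (1 − 2/5z)y_{n+1} = (1 + 3/5z)y_n
  ⇒ R(z) = (1 + 3/5z)/(1 − 2/5z).

Solve |R(x)|<1 on ℝ⁻.
x=-1.52: |R|=0.0547
R=−1: 1+3/5x = −1+2/5x ⇒ -1/5x=2 ⇒ x=2/(-1/5)=-10.0000
Confirm numerically:
  x=-8.832: |R|=0.94846 <1
  x=-6.713: |R|=0.82161 <1
  x=-6.063: |R|=0.77012 <1
  x=-10.410: |R|=1.01588 >1
  x=-10.271: |R|=1.01061 >1
  x=-10.234: |R|=1.00919 >1
Stable set (-10.0000, 0).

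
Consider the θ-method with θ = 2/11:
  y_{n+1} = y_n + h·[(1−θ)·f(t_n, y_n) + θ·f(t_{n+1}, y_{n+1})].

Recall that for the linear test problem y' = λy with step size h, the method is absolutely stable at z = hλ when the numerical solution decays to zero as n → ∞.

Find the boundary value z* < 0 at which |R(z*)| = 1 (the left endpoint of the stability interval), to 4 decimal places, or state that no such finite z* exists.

On y'=λy, z=hλ:
  y_{n+1} = y_n + z·[9/11·y_n + 2/11·y_{n+1}] ⇒ (1 − 2/11z)y_{n+1} = (1 + 9/11z)y_n
  Hence R(z) = (1 + 9/11z)/(1 − 2/11z).

Need |R(x)|<1, x<0.
x=-0.31: |R|=0.7065
R=−1: 1+9/11x = −1+2/11x ⇒ -7/11x=2 ⇒ x=2/(-7/11)=-3.1429
Confirm numerically:
  x=-2.993: |R|=0.93824 <1
  x=-1.592: |R|=0.23463 <1
  x=-1.547: |R|=0.20739 <1
  x=-3.553: |R|=1.15857 >1
  x=-3.452: |R|=1.12087 >1
  x=-3.329: |R|=1.07379 >1
Stable set (-3.1429, 0).

z* = -3.1429.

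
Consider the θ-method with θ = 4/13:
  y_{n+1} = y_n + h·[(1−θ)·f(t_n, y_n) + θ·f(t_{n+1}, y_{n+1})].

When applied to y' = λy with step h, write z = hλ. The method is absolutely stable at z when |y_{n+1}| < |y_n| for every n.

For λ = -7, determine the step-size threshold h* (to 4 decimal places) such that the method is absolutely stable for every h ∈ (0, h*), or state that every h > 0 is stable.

(-5.2000,0); λ=-7 ⇒ h* = (26/5)/7 = 0.7429.

Set f=λy, z=hλ:
  y_{n+1} = y_n + z·[9/13·y_n + 4/13·y_{n+1}] ⇒ (1 − 4/13z)y_{n+1} = (1 + 9/13z)y_n
  R(z) = (1 + 9/13z)/(1 − 4/13z).

Need |R(x)|<1, x<0.
x=-0.45: |R|=0.6047
R=−1: 1+9/13x = −1+4/13x ⇒ -5/13x=2 ⇒ x=2/(-5/13)=-5.2000
Confirm numerically:
  x=-2.868: |R|=0.52354 <1
  x=-2.443: |R|=0.39465 <1
  x=-2.426: |R|=0.38909 <1
  x=-5.740: |R|=1.07508 >1
  x=-5.661: |R|=1.06467 >1
  x=-5.659: |R|=1.06440 >1
Stable set (-5.2000, 0).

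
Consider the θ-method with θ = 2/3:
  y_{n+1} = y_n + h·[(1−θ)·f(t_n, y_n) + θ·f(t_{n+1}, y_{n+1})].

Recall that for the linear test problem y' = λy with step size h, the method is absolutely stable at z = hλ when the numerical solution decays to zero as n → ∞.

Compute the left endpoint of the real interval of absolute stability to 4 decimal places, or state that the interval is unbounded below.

Set f=λy, z=hλ:
  y_{n+1} = y_n + z·[1/3·y_n + 2/3·y_{n+1}] ⇒ (1 − 2/3z)y_{n+1} = (1 + 1/3z)y_n
  R(z) = (1 + 1/3z)/(1 − 2/3z).

Solve |R(x)|<1 on ℝ⁻.
x=-1.02: |R|=0.3929
x=-2: |R|=0.1429
x=-10: |R|=0.3043
x=-100: |R|=0.4778
θ=2/3≥1/2 ⇒ |1+1/3x|<|1−2/3x| ∀x<0 ⇒ stable on all of ℝ⁻.

interval (−∞, 0).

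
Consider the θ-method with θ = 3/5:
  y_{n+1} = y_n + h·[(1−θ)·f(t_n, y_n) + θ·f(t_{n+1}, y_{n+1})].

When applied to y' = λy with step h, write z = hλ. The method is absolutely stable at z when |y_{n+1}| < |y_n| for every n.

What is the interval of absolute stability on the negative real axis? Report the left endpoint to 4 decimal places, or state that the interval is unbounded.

interval (−∞, 0).

On y'=λy, z=hλ:
  y_{n+1} = y_n + z·[2/5·y_n + 3/5·y_{n+1}] ⇒ (1 − 3/5z)y_{n+1} = (1 + 2/5z)y_n
  ⇒ R(z) = (1 + 2/5z)/(1 − 3/5z).

Solve |R(x)|<1 on ℝ⁻.
x=-1.32: |R|=0.2634
x=-2: |R|=0.0909
x=-10: |R|=0.4286
x=-100: |R|=0.6393
θ=3/5≥1/2 ⇒ |1+2/5x|<|1−3/5x| ∀x<0 ⇒ unbounded interval.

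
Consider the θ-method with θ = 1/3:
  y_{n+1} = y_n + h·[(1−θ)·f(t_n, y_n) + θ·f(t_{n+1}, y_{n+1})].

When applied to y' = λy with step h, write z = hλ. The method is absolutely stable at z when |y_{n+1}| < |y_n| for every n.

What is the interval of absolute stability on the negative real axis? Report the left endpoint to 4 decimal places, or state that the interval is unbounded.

(-6.0000, 0).

Set f=λy, z=hλ:
  y_{n+1} = y_n + z·[2/3·y_n + 1/3·y_{n+1}] ⇒ (1 − 1/3z)y_{n+1} = (1 + 2/3z)y_n
  ⇒ R(z) = (1 + 2/3z)/(1 − 1/3z).

Boundary: |R(x)|=1, x<0.
x=-1.47: |R|=0.0134
R=−1: 1+2/3x = −1+1/3x ⇒ -1/3x=2 ⇒ x=2/(-1/3)=-6.0000
Confirm numerically:
  x=-5.074: |R|=0.88531 <1
  x=-4.166: |R|=0.74407 <1
  x=-3.654: |R|=0.64743 <1
  x=-3.018: |R|=0.50449 <1
  x=-6.430: |R|=1.04560 >1
  x=-6.142: |R|=1.01553 >1
So |R|<1 on (-6.0000, 0).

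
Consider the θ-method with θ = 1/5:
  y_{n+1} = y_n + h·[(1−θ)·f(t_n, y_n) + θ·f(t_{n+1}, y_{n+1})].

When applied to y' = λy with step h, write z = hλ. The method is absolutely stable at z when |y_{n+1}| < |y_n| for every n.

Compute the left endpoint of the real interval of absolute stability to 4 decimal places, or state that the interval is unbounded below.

With y'=λy (z=hλ):
  y_{n+1} = y_n + z·[4/5·y_n + 1/5·y_{n+1}] ⇒ (1 − 1/5z)y_{n+1} = (1 + 4/5z)y_n
  so R(z) = (1 + 4/5z)/(1 − 1/5z).

Find x<0 with |R(x)|<1.
x=-1.61: |R|=0.2179
R=−1: 1+4/5x = −1+1/5x ⇒ -3/5x=2 ⇒ x=2/(-3/5)=-3.3333
Confirm numerically:
  x=-2.583: |R|=0.70315 <1
  x=-2.333: |R|=0.59075 <1
  x=-1.906: |R|=0.37996 <1
  x=-3.817: |R|=1.16457 >1
  x=-3.588: |R|=1.08896 >1
  x=-3.464: |R|=1.04631 >1
So |R|<1 on (-3.3333, 0).

left endpoint -3.3333.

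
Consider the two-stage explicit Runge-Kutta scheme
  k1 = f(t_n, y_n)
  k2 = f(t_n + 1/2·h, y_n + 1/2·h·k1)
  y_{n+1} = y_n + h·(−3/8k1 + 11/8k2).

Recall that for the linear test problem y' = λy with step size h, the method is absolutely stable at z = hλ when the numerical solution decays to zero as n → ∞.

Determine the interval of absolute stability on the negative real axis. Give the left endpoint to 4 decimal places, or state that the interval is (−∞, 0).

With y'=λy (z=hλ):
  k1=λy_n ⇒ h·k1=z·y_n;  k2=λ(1+1/2z)y_n ⇒ h·k2=z(1+1/2z)y_n
  y_{n+1}/y_n = 1 − 3/8z + 11/8z(1+1/2z) = 1 + z + 11/16z²
  ⇒ R(z) = 1 + z + 11/16z².

Solve |R(x)|<1 on ℝ⁻.
x=-1.53: |R|=1.0794
R=1: x+11/16x²=0 ⇒ x=−16/11=-1.4545; min R=1−1/(4·11/16)=0.6364>−1
Confirm numerically:
  x=-1.289: |R|=0.85330 <1
  x=-1.004: |R|=0.68901 <1
  x=-0.780: |R|=0.63827 <1
  x=-0.766: |R|=0.63739 <1
  x=-1.948: |R|=1.66086 >1
  x=-1.722: |R|=1.31663 >1
  x=-1.698: |R|=1.28420 >1
So |R|<1 on (-1.4545, 0).

z∈(-1.4545,0).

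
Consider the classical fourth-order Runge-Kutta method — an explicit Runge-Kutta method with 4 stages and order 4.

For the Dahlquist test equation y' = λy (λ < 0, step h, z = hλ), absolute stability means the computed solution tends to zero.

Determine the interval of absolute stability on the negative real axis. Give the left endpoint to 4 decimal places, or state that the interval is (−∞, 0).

Set f=λy, z=hλ:
  order 4, 4-stage ⇒ R(z)=1+z+z^2/2+z^3/6+z^4/24
  (e.g. R(-0.57)=0.56598, |R|=0.56598)

Find x<0 with |R(x)|<1.
x=-0.57: |R|=0.5660
|R(-2.62)|=0.7781 |R(-1.37)|=0.2867 |R(-0.66)|=0.5178
Bisect:
  x_lo=-3.1887 |R|=1.7993  x_hi=-0.2670 |R|=0.7657
  mid=-1.72786 |R|=0.27652 →hi
  mid=-2.45830 |R|=0.60900 →hi
  mid=-2.82353 |R|=1.05919 →lo
  mid=-2.64091 |R|=0.80327 →hi
  mid=-2.73222 |R|=0.92289 →hi
  mid=-2.77787 |R|=0.98887 →hi
  mid=-2.80070 |R|=1.02348 →lo
  mid=-2.78929 |R|=1.00604 →lo
  mid=-2.78358 |R|=0.99742 →hi
  ...
  [-2.78536,-2.78518] ⇒ x*=-2.7853
Stable set (-2.7853, 0).

(-2.7853, 0).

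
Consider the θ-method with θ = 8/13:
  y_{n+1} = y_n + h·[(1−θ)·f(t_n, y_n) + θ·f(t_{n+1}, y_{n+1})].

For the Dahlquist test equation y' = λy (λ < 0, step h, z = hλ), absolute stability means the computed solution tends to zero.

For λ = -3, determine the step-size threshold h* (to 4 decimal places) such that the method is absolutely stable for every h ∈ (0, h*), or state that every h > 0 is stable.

unbounded; (−∞, 0). Any h>0 works for λ=-3.

On y'=λy, z=hλ:
  y_{n+1} = y_n + z·[5/13·y_n + 8/13·y_{n+1}] ⇒ (1 − 8/13z)y_{n+1} = (1 + 5/13z)y_n
  R(z) = (1 + 5/13z)/(1 − 8/13z).

Solve |R(x)|<1 on ℝ⁻.
x=-0.53: |R|=0.6003
x=-2: |R|=0.1034
x=-10: |R|=0.3978
x=-100: |R|=0.5990
θ=8/13≥1/2 ⇒ |1+5/13x|<|1−8/13x| ∀x<0 ⇒ interval (−∞,0).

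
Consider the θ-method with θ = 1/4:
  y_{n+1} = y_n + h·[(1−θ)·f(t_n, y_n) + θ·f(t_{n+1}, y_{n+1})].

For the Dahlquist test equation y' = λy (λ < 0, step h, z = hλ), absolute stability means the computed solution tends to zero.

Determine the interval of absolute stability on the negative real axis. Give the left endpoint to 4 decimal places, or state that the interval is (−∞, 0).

On y'=λy, z=hλ:
  y_{n+1} = y_n + z·[3/4·y_n + 1/4·y_{n+1}] ⇒ (1 − 1/4z)y_{n+1} = (1 + 3/4z)y_n
  Hence R(z) = (1 + 3/4z)/(1 − 1/4z).

Find x<0 with |R(x)|<1.
x=-1.29: |R|=0.0246
R=−1: 1+3/4x = −1+1/4x ⇒ -1/2x=2 ⇒ x=2/(-1/2)=-4.0000
Confirm numerically:
  x=-3.340: |R|=0.82016 <1
  x=-3.031: |R|=0.72436 <1
  x=-2.002: |R|=0.33422 <1
  x=-1.801: |R|=0.24185 <1
  x=-4.490: |R|=1.11543 >1
  x=-4.413: |R|=1.09818 >1
  x=-4.378: |R|=1.09024 >1
Stable set (-4.0000, 0).

(-4.0000, 0).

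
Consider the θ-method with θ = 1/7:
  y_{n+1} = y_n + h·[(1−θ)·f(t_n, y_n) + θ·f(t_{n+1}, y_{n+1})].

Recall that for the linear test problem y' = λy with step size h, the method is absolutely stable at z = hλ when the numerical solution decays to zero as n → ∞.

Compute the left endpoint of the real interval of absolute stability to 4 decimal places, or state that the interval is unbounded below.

Set f=λy, z=hλ:
  y_{n+1} = y_n + z·[6/7·y_n + 1/7·y_{n+1}] ⇒ (1 − 1/7z)y_{n+1} = (1 + 6/7z)y_n
  ⇒ R(z) = (1 + 6/7z)/(1 − 1/7z).

Find x<0 with |R(x)|<1.
x=-1.05: |R|=0.0870
R=−1: 1+6/7x = −1+1/7x ⇒ -5/7x=2 ⇒ x=2/(-5/7)=-2.8000
Confirm numerically:
  x=-2.685: |R|=0.94063 <1
  x=-1.383: |R|=0.15484 <1
  x=-1.170: |R|=0.00245 <1
  x=-3.350: |R|=1.26570 >1
  x=-3.258: |R|=1.22324 >1
  x=-2.907: |R|=1.05400 >1
So |R|<1 on (-2.8000, 0).

left endpoint -2.8000.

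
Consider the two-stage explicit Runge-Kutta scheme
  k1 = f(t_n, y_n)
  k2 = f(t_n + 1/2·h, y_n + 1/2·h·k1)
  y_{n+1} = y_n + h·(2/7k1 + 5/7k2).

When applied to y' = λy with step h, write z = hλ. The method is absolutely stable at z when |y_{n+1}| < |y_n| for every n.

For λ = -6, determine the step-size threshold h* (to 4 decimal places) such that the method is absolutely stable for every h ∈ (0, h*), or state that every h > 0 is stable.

(-2.8000,0); λ=-6 ⇒ h* = (14/5)/6 = 0.4667.

Set f=λy, z=hλ:
  k1=λy_n ⇒ h·k1=z·y_n;  k2=λ(1+1/2z)y_n ⇒ h·k2=z(1+1/2z)y_n
  y_{n+1}/y_n = 1 + 2/7z + 5/7z(1+1/2z) = 1 + z + 5/14z²
  so R(z) = 1 + z + 5/14z².

Find x<0 with |R(x)|<1.
x=-0.42: |R|=0.6430
R=1: x+5/14x²=0 ⇒ x=−14/5=-2.8000; min R=1−1/(4·5/14)=0.3000>−1
Confirm numerically:
  x=-2.639: |R|=0.84826 <1
  x=-2.568: |R|=0.78722 <1
  x=-2.483: |R|=0.71889 <1
  x=-1.458: |R|=0.30120 <1
  x=-3.043: |R|=1.26409 >1
  x=-3.020: |R|=1.23729 >1
  x=-2.952: |R|=1.16025 >1
Interval (-2.8000, 0).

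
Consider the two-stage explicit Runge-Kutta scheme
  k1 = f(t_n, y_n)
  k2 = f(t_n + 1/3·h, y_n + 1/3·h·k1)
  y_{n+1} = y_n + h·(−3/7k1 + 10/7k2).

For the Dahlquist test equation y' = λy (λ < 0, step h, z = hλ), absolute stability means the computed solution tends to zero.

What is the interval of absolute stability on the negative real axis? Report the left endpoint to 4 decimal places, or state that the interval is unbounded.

On y'=λy, z=hλ:
  k1=λy_n ⇒ h·k1=z·y_n;  k2=λ(1+1/3z)y_n ⇒ h·k2=z(1+1/3z)y_n
  y_{n+1}/y_n = 1 − 3/7z + 10/7z(1+1/3z) = 1 + z + 10/21z²
  Hence R(z) = 1 + z + 10/21z².

Find x<0 with |R(x)|<1.
x=-1.5: |R|=0.5714
R=1: x+10/21x²=0 ⇒ x=−21/10=-2.1000; min R=1−1/(4·10/21)=0.4750>−1
Confirm numerically:
  x=-1.385: |R|=0.52844 <1
  x=-1.009: |R|=0.47580 <1
  x=-0.906: |R|=0.48487 <1
  x=-2.629: |R|=1.66226 >1
  x=-2.514: |R|=1.49562 >1
  x=-2.313: |R|=1.23460 >1
Interval (-2.1000, 0).

z∈(-2.1000,0).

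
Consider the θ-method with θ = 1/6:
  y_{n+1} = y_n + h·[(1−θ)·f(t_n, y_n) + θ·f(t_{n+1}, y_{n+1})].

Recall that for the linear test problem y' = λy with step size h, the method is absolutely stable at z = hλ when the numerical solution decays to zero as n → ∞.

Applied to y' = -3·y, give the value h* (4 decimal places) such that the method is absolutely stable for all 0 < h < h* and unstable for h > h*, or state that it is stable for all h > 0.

Set f=λy, z=hλ:
  y_{n+1} = y_n + z·[5/6·y_n + 1/6·y_{n+1}] ⇒ (1 − 1/6z)y_{n+1} = (1 + 5/6z)y_n
  so R(z) = (1 + 5/6z)/(1 − 1/6z).

Need |R(x)|<1, x<0.
x=-0.83: |R|=0.2709
R=−1: 1+5/6x = −1+1/6x ⇒ -2/3x=2 ⇒ x=2/(-2/3)=-3.0000
Confirm numerically:
  x=-2.241: |R|=0.63160 <1
  x=-2.135: |R|=0.57468 <1
  x=-1.703: |R|=0.32650 <1
  x=-3.312: |R|=1.13402 >1
  x=-3.264: |R|=1.11399 >1
  x=-3.036: |R|=1.01594 >1
So |R|<1 on (-3.0000, 0).

(-3.0000,0); λ=-3 ⇒ h* = (3)/3 = 1.0000.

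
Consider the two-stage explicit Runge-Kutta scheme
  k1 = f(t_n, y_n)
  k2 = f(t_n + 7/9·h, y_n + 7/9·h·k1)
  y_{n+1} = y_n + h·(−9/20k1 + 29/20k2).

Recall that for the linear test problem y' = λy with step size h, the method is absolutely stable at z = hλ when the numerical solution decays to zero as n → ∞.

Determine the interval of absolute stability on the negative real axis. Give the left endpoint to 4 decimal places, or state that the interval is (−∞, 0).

z∈(-0.8867,0).

On y'=λy, z=hλ:
  k1=λy_n ⇒ h·k1=z·y_n;  k2=λ(1+7/9z)y_n ⇒ h·k2=z(1+7/9z)y_n
  y_{n+1}/y_n = 1 − 9/20z + 29/20z(1+7/9z) = 1 + z + 203/180z²
  so R(z) = 1 + z + 203/180z².

Find x<0 with |R(x)|<1.
x=-1.57: |R|=2.2099
R=1: x+203/180x²=0 ⇒ x=−180/203=-0.8867; min R=1−1/(4·203/180)=0.7783>−1
Confirm numerically:
  x=-0.795: |R|=0.91778 <1
  x=-0.733: |R|=0.87294 <1
  x=-0.718: |R|=0.86340 <1
  x=-0.588: |R|=0.80192 <1
  x=-1.323: |R|=1.65098 >1
  x=-0.929: |R|=1.04432 >1
So |R|<1 on (-0.8867, 0).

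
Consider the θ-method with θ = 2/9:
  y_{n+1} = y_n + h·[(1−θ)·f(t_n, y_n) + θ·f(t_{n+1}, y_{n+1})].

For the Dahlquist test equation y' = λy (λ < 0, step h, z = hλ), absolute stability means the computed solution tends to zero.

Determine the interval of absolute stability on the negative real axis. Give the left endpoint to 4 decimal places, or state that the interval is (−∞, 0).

(-3.6000, 0).

On y'=λy, z=hλ:
  y_{n+1} = y_n + z·[7/9·y_n + 2/9·y_{n+1}] ⇒ (1 − 2/9z)y_{n+1} = (1 + 7/9z)y_n
  R(z) = (1 + 7/9z)/(1 − 2/9z).

Need |R(x)|<1, x<0.
x=-0.51: |R|=0.5419
R=−1: 1+7/9x = −1+2/9x ⇒ -5/9x=2 ⇒ x=2/(-5/9)=-3.6000
Confirm numerically:
  x=-2.002: |R|=0.38557 <1
  x=-1.994: |R|=0.38174 <1
  x=-1.917: |R|=0.34432 <1
  x=-4.160: |R|=1.16166 >1
  x=-3.865: |R|=1.07920 >1
Stable set (-3.6000, 0).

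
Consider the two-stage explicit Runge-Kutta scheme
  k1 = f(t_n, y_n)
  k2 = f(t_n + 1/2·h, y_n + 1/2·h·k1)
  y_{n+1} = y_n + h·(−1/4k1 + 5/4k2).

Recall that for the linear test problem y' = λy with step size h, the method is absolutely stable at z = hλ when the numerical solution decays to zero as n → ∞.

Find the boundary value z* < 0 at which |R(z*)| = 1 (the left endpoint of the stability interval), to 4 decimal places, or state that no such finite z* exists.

left endpoint -1.6000.

With y'=λy (z=hλ):
  k1=λy_n ⇒ h·k1=z·y_n;  k2=λ(1+1/2z)y_n ⇒ h·k2=z(1+1/2z)y_n
  y_{n+1}/y_n = 1 − 1/4z + 5/4z(1+1/2z) = 1 + z + 5/8z²
  ⇒ R(z) = 1 + z + 5/8z².

Find x<0 with |R(x)|<1.
x=-0.86: |R|=0.6022
R=1: x+5/8x²=0 ⇒ x=−8/5=-1.6000; min R=1−1/(4·5/8)=0.6000>−1
Confirm numerically:
  x=-1.433: |R|=0.85043 <1
  x=-1.051: |R|=0.63938 <1
  x=-0.812: |R|=0.60009 <1
  x=-0.698: |R|=0.60650 <1
  x=-2.060: |R|=1.59225 >1
  x=-1.982: |R|=1.47320 >1
  x=-1.705: |R|=1.11189 >1
Interval (-1.6000, 0).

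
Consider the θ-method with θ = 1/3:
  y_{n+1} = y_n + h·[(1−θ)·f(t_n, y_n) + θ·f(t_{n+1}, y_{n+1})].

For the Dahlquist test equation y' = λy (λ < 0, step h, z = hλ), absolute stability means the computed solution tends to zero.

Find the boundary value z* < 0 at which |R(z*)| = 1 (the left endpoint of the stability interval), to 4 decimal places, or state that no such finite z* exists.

Set f=λy, z=hλ:
  y_{n+1} = y_n + z·[2/3·y_n + 1/3·y_{n+1}] ⇒ (1 − 1/3z)y_{n+1} = (1 + 2/3z)y_n
  ⇒ R(z) = (1 + 2/3z)/(1 − 1/3z).

Need |R(x)|<1, x<0.
x=-0.35: |R|=0.6866
R=−1: 1+2/3x = −1+1/3x ⇒ -1/3x=2 ⇒ x=2/(-1/3)=-6.0000
Confirm numerically:
  x=-5.619: |R|=0.95580 <1
  x=-5.094: |R|=0.88807 <1
  x=-4.756: |R|=0.83961 <1
  x=-2.511: |R|=0.36690 <1
  x=-6.340: |R|=1.03640 >1
  x=-6.227: |R|=1.02460 >1
So |R|<1 on (-6.0000, 0).

left endpoint -6.0000.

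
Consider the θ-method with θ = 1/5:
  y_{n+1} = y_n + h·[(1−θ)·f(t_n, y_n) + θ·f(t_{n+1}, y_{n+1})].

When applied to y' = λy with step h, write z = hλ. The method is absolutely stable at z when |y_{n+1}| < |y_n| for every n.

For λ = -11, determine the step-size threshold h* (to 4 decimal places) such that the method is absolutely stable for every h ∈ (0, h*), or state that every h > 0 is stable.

With y'=λy (z=hλ):
  y_{n+1} = y_n + z·[4/5·y_n + 1/5·y_{n+1}] ⇒ (1 − 1/5z)y_{n+1} = (1 + 4/5z)y_n
  R(z) = (1 + 4/5z)/(1 − 1/5z).

Solve |R(x)|<1 on ℝ⁻.
x=-1.18: |R|=0.0453
R=−1: 1+4/5x = −1+1/5x ⇒ -3/5x=2 ⇒ x=2/(-3/5)=-3.3333
Confirm numerically:
  x=-2.768: |R|=0.78167 <1
  x=-2.544: |R|=0.68611 <1
  x=-1.781: |R|=0.31323 <1
  x=-3.826: |R|=1.16746 >1
  x=-3.793: |R|=1.15683 >1
  x=-3.388: |R|=1.01955 >1
Stable set (-3.3333, 0).

(-3.3333,0); λ=-11 ⇒ h* = (10/3)/11 = 0.3030.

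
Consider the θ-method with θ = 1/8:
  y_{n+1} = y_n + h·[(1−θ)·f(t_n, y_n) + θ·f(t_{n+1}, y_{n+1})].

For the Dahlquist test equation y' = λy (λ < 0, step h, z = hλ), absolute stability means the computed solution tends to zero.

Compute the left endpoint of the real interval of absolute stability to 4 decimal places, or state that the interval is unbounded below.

z* = -2.6667.

On y'=λy, z=hλ:
  y_{n+1} = y_n + z·[7/8·y_n + 1/8·y_{n+1}] ⇒ (1 − 1/8z)y_{n+1} = (1 + 7/8z)y_n
  ⇒ R(z) = (1 + 7/8z)/(1 − 1/8z).

Solve |R(x)|<1 on ℝ⁻.
x=-1.57: |R|=0.3124
R=−1: 1+7/8x = −1+1/8x ⇒ -3/4x=2 ⇒ x=2/(-3/4)=-2.6667
Confirm numerically:
  x=-2.306: |R|=0.79003 <1
  x=-1.492: |R|=0.25748 <1
  x=-1.101: |R|=0.03219 <1
  x=-3.206: |R|=1.28877 >1
  x=-3.029: |R|=1.19712 >1
  x=-3.021: |R|=1.19290 >1
Stable set (-2.6667, 0).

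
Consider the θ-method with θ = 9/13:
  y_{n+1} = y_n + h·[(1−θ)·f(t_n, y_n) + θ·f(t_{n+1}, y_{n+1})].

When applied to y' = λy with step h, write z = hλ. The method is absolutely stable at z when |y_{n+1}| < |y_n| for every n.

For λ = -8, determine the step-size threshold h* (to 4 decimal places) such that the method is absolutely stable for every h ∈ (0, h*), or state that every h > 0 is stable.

interval (−∞, 0). Any h>0 works for λ=-8.

With y'=λy (z=hλ):
  y_{n+1} = y_n + z·[4/13·y_n + 9/13·y_{n+1}] ⇒ (1 − 9/13z)y_{n+1} = (1 + 4/13z)y_n
  ⇒ R(z) = (1 + 4/13z)/(1 − 9/13z).

Need |R(x)|<1, x<0.
x=-1.29: |R|=0.3186
x=-2: |R|=0.1613
x=-10: |R|=0.2621
x=-100: |R|=0.4239
θ=9/13≥1/2 ⇒ |1+4/13x|<|1−9/13x| ∀x<0 ⇒ interval (−∞,0).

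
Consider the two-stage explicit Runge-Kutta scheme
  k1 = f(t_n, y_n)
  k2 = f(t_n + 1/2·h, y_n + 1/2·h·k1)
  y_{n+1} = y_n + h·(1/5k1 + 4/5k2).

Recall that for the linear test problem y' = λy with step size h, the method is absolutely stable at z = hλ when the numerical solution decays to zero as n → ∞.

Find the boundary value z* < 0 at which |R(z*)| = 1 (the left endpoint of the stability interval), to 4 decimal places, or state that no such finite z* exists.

Test eqn y'=λy, z=hλ:
  k1=λy_n ⇒ h·k1=z·y_n;  k2=λ(1+1/2z)y_n ⇒ h·k2=z(1+1/2z)y_n
  y_{n+1}/y_n = 1 + 1/5z + 4/5z(1+1/2z) = 1 + z + 2/5z²
  ⇒ R(z) = 1 + z + 2/5z².

Solve |R(x)|<1 on ℝ⁻.
x=-1.12: |R|=0.3818
R=1: x+2/5x²=0 ⇒ x=−5/2=-2.5000; min R=1−1/(4·2/5)=0.3750>−1
Confirm numerically:
  x=-2.369: |R|=0.87586 <1
  x=-2.125: |R|=0.68125 <1
  x=-2.031: |R|=0.61898 <1
  x=-3.059: |R|=1.68399 >1
  x=-2.748: |R|=1.27260 >1
  x=-2.701: |R|=1.21716 >1
So |R|<1 on (-2.5000, 0).

z* = -2.5000.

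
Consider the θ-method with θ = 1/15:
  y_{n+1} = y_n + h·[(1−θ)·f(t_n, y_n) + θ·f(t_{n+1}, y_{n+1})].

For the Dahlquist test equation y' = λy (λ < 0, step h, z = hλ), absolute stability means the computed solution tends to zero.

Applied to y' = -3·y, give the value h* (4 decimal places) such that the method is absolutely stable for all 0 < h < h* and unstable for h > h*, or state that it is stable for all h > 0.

(-2.3077,0); λ=-3 ⇒ h* = (30/13)/3 = 0.7692.

With y'=λy (z=hλ):
  y_{n+1} = y_n + z·[14/15·y_n + 1/15·y_{n+1}] ⇒ (1 − 1/15z)y_{n+1} = (1 + 14/15z)y_n
  so R(z) = (1 + 14/15z)/(1 − 1/15z).

Find x<0 with |R(x)|<1.
x=-0.85: |R|=0.1956
R=−1: 1+14/15x = −1+1/15x ⇒ -13/15x=2 ⇒ x=2/(-13/15)=-2.3077
Confirm numerically:
  x=-2.215: |R|=0.93000 <1
  x=-1.706: |R|=0.53178 <1
  x=-1.470: |R|=0.33880 <1
  x=-0.958: |R|=0.09951 <1
  x=-2.887: |R|=1.42103 >1
  x=-2.682: |R|=1.27520 >1
  x=-2.539: |R|=1.17145 >1
Interval (-2.3077, 0).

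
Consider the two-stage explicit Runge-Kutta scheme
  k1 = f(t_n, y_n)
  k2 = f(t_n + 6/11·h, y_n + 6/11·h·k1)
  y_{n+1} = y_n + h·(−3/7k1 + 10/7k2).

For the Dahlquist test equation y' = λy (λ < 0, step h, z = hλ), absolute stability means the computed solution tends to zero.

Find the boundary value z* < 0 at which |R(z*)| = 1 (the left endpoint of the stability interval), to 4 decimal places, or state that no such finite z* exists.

left endpoint -1.2833.

Set f=λy, z=hλ:
  k1=λy_n ⇒ h·k1=z·y_n;  k2=λ(1+6/11z)y_n ⇒ h·k2=z(1+6/11z)y_n
  y_{n+1}/y_n = 1 − 3/7z + 10/7z(1+6/11z) = 1 + z + 60/77z²
  Hence R(z) = 1 + z + 60/77z².

Find x<0 with |R(x)|<1.
x=-0.33: |R|=0.7549
R=1: x+60/77x²=0 ⇒ x=−77/60=-1.2833; min R=1−1/(4·60/77)=0.6792>−1
Confirm numerically:
  x=-0.974: |R|=0.76523 <1
  x=-0.857: |R|=0.71530 <1
  x=-0.630: |R|=0.67927 <1
  x=-1.769: |R|=1.66946 >1
  x=-1.692: |R|=1.53880 >1
Stable set (-1.2833, 0).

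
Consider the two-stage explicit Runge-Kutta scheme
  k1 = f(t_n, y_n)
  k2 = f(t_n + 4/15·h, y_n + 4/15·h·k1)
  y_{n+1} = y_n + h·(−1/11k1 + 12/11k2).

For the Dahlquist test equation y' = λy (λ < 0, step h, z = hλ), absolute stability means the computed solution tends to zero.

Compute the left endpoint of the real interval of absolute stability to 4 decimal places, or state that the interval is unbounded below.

On y'=λy, z=hλ:
  k1=λy_n ⇒ h·k1=z·y_n;  k2=λ(1+4/15z)y_n ⇒ h·k2=z(1+4/15z)y_n
  y_{n+1}/y_n = 1 − 1/11z + 12/11z(1+4/15z) = 1 + z + 16/55z²
  ⇒ R(z) = 1 + z + 16/55z².

Boundary: |R(x)|=1, x<0.
x=-0.38: |R|=0.6620
R=1: x+16/55x²=0 ⇒ x=−55/16=-3.4375; min R=1−1/(4·16/55)=0.1406>−1
Confirm numerically:
  x=-2.505: |R|=0.32046 <1
  x=-2.202: |R|=0.20856 <1
  x=-1.833: |R|=0.14442 <1
  x=-3.616: |R|=1.18777 >1
  x=-3.459: |R|=1.02163 >1
Stable set (-3.4375, 0).

z* = -3.4375.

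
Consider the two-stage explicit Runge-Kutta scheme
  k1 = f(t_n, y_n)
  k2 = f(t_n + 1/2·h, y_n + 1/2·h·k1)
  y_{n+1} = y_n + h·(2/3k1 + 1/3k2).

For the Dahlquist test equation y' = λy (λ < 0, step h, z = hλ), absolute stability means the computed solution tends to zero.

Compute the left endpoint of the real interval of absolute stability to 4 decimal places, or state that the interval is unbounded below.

left endpoint -6.0000.

Test eqn y'=λy, z=hλ:
  k1=λy_n ⇒ h·k1=z·y_n;  k2=λ(1+1/2z)y_n ⇒ h·k2=z(1+1/2z)y_n
  y_{n+1}/y_n = 1 + 2/3z + 1/3z(1+1/2z) = 1 + z + 1/6z²
  Hence R(z) = 1 + z + 1/6z².

Need |R(x)|<1, x<0.
x=-0.75: |R|=0.3438
R=1: x+1/6x²=0 ⇒ x=−6=-6.0000; min R=1−1/(4·1/6)=-0.5000>−1
Confirm numerically:
  x=-4.805: |R|=0.04300 <1
  x=-4.172: |R|=0.27107 <1
  x=-3.323: |R|=0.48261 <1
  x=-6.410: |R|=1.43802 >1
  x=-6.335: |R|=1.35370 >1
  x=-6.284: |R|=1.29744 >1
Interval (-6.0000, 0).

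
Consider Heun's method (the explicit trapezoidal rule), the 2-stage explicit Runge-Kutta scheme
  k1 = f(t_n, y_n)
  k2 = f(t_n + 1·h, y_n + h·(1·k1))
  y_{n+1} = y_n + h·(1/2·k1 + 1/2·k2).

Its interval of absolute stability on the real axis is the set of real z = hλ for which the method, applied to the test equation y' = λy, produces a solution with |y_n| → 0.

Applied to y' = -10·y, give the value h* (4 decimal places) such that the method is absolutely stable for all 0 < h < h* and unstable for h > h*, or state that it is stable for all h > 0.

(-2.0000,0); λ=-10 ⇒ h* = 0.2000.

With y'=λy (z=hλ):
  order 2, 2-stage ⇒ R(z)=1+z+z^2/2
  (e.g. R(-0.56)=0.59680, |R|=0.59680)

Boundary: |R(x)|=1, x<0.
x=-0.56: |R|=0.5968
|R(-1.91)|=0.9140 |R(-1.56)|=0.6568 |R(-0.59)|=0.5840
Bisect:
  x_lo=-2.4894 |R|=1.6091  x_hi=-0.1527 |R|=0.8590
  mid=-1.32101 |R|=0.55152 →hi
  mid=-1.90518 |R|=0.90968 →hi
  mid=-2.19727 |R|=1.21672 →lo
  mid=-2.05122 |R|=1.05254 →lo
  mid=-1.97820 |R|=0.97844 →hi
  mid=-2.01471 |R|=1.01482 →lo
  mid=-1.99646 |R|=0.99646 →hi
  mid=-2.00559 |R|=1.00560 →lo
  ...
  [-2.00002,-1.99988] ⇒ x*=-2.0000
Stable set (-2.0000, 0).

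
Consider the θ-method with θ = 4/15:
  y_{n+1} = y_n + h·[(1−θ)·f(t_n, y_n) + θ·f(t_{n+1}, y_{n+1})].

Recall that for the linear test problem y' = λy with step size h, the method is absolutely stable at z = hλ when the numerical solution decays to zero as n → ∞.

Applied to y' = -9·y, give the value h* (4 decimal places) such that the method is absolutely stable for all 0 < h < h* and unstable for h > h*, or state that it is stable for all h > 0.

(-4.2857,0); λ=-9 ⇒ h* = (30/7)/9 = 0.4762.

On y'=λy, z=hλ:
  y_{n+1} = y_n + z·[11/15·y_n + 4/15·y_{n+1}] ⇒ (1 − 4/15z)y_{n+1} = (1 + 11/15z)y_n
  so R(z) = (1 + 11/15z)/(1 − 4/15z).

Find x<0 with |R(x)|<1.
x=-0.56: |R|=0.5128
R=−1: 1+11/15x = −1+4/15x ⇒ -7/15x=2 ⇒ x=2/(-7/15)=-4.2857
Confirm numerically:
  x=-3.347: |R|=0.76853 <1
  x=-2.633: |R|=0.54688 <1
  x=-2.226: |R|=0.39684 <1
  x=-4.787: |R|=1.10276 >1
  x=-4.713: |R|=1.08836 >1
Interval (-4.2857, 0).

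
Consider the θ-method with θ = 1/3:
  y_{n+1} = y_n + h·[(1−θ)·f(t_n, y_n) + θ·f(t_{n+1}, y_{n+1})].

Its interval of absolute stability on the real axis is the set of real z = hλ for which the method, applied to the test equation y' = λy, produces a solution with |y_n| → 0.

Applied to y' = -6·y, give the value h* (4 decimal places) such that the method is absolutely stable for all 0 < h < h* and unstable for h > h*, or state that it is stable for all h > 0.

(-6.0000,0); λ=-6 ⇒ h* = (6)/6 = 1.0000.

Set f=λy, z=hλ:
  y_{n+1} = y_n + z·[2/3·y_n + 1/3·y_{n+1}] ⇒ (1 − 1/3z)y_{n+1} = (1 + 2/3z)y_n
  Hence R(z) = (1 + 2/3z)/(1 − 1/3z).

Solve |R(x)|<1 on ℝ⁻.
x=-1.5: |R|=0.0000
R=−1: 1+2/3x = −1+1/3x ⇒ -1/3x=2 ⇒ x=2/(-1/3)=-6.0000
Confirm numerically:
  x=-4.430: |R|=0.78869 <1
  x=-4.281: |R|=0.76391 <1
  x=-3.312: |R|=0.57414 <1
  x=-2.465: |R|=0.35316 <1
  x=-6.536: |R|=1.05621 >1
  x=-6.484: |R|=1.05103 >1
  x=-6.366: |R|=1.03908 >1
Stable set (-6.0000, 0).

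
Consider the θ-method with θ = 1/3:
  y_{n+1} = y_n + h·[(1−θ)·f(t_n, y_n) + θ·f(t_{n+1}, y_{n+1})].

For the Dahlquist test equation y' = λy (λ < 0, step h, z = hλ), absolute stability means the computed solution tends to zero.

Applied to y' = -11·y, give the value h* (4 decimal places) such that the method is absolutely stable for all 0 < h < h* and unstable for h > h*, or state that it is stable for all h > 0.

(-6.0000,0); λ=-11 ⇒ h* = (6)/11 = 0.5455.

With y'=λy (z=hλ):
  y_{n+1} = y_n + z·[2/3·y_n + 1/3·y_{n+1}] ⇒ (1 − 1/3z)y_{n+1} = (1 + 2/3z)y_n
  Hence R(z) = (1 + 2/3z)/(1 − 1/3z).

Need |R(x)|<1, x<0.
x=-0.68: |R|=0.4457
R=−1: 1+2/3x = −1+1/3x ⇒ -1/3x=2 ⇒ x=2/(-1/3)=-6.0000
Confirm numerically:
  x=-5.681: |R|=0.96325 <1
  x=-5.294: |R|=0.91488 <1
  x=-5.132: |R|=0.89326 <1
  x=-2.473: |R|=0.35556 <1
  x=-6.492: |R|=1.05183 >1
  x=-6.446: |R|=1.04722 >1
  x=-6.218: |R|=1.02365 >1
So |R|<1 on (-6.0000, 0).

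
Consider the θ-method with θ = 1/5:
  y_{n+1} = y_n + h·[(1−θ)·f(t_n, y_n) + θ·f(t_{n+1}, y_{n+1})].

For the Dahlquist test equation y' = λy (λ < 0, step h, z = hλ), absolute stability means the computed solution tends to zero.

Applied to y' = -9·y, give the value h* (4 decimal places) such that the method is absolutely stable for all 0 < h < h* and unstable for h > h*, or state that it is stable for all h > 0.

(-3.3333,0); λ=-9 ⇒ h* = (10/3)/9 = 0.3704.

With y'=λy (z=hλ):
  y_{n+1} = y_n + z·[4/5·y_n + 1/5·y_{n+1}] ⇒ (1 − 1/5z)y_{n+1} = (1 + 4/5z)y_n
  R(z) = (1 + 4/5z)/(1 − 1/5z).

Find x<0 with |R(x)|<1.
x=-0.57: |R|=0.4883
R=−1: 1+4/5x = −1+1/5x ⇒ -3/5x=2 ⇒ x=2/(-3/5)=-3.3333
Confirm numerically:
  x=-3.088: |R|=0.90900 <1
  x=-2.275: |R|=0.56357 <1
  x=-2.164: |R|=0.51033 <1
  x=-2.143: |R|=0.50007 <1
  x=-3.802: |R|=1.15974 >1
  x=-3.464: |R|=1.04631 >1
  x=-3.408: |R|=1.02664 >1
So |R|<1 on (-3.3333, 0).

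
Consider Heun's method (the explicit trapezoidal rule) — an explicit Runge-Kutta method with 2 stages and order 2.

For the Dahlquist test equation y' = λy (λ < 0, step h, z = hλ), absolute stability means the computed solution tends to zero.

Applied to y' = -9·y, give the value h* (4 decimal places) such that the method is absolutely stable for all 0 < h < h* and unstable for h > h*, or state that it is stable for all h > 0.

With y'=λy (z=hλ):
  order 2, 2-stage ⇒ R(z)=1+z+z^2/2
  (e.g. R(-1.02)=0.50020, |R|=0.50020)

Find x<0 with |R(x)|<1.
x=-1.02: |R|=0.5002
|R(-1.88)|=0.8872 |R(-1.76)|=0.7888 |R(-1.16)|=0.5128
Bisect:
  x_lo=-2.8019 |R|=2.1235  x_hi=-0.0854 |R|=0.9183
  mid=-1.44366 |R|=0.59842 →hi
  mid=-2.12279 |R|=1.13033 →lo
  mid=-1.78323 |R|=0.80672 →hi
  mid=-1.95301 |R|=0.95411 →hi
  mid=-2.03790 |R|=1.03862 →lo
  mid=-1.99546 |R|=0.99547 →hi
  mid=-2.01668 |R|=1.01682 →lo
  ...
  [-2.00010,-1.99993] ⇒ x*=-2.0000
Stable set (-2.0000, 0).

(-2.0000,0); λ=-9 ⇒ h* = 0.2222.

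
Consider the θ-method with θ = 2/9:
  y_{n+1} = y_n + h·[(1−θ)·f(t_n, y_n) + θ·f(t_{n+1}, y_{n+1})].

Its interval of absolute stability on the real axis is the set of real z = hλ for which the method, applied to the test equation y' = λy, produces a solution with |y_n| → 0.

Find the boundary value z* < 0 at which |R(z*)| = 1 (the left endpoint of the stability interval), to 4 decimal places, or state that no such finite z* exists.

left endpoint -3.6000.

With y'=λy (z=hλ):
  y_{n+1} = y_n + z·[7/9·y_n + 2/9·y_{n+1}] ⇒ (1 − 2/9z)y_{n+1} = (1 + 7/9z)y_n
  ⇒ R(z) = (1 + 7/9z)/(1 − 2/9z).

Find x<0 with |R(x)|<1.
x=-0.48: |R|=0.5663
R=−1: 1+7/9x = −1+2/9x ⇒ -5/9x=2 ⇒ x=2/(-5/9)=-3.6000
Confirm numerically:
  x=-3.209: |R|=0.87320 <1
  x=-2.839: |R|=0.74077 <1
  x=-2.681: |R|=0.68006 <1
  x=-4.100: |R|=1.14535 >1
  x=-3.730: |R|=1.03949 >1
So |R|<1 on (-3.6000, 0).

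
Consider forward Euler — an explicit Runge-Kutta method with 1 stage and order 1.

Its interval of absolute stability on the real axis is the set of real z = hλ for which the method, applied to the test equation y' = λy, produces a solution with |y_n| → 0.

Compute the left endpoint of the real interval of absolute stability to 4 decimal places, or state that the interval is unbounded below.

With y'=λy (z=hλ):
  order 1, 1-stage ⇒ R(z)=1+z
  (e.g. R(-0.32)=0.68000, |R|=0.68000)

Solve |R(x)|<1 on ℝ⁻.
x=-0.32: |R|=0.6800
|R(-2.09)|=1.0900 |R(-1.73)|=0.7300 |R(-0.98)|=0.0200
Bisect:
  x_lo=-2.3140 |R|=1.3140  x_hi=-0.0544 |R|=0.9456
  mid=-1.18424 |R|=0.18424 →hi
  mid=-1.74914 |R|=0.74914 →hi
  mid=-2.03160 |R|=1.03160 →lo
  mid=-1.89037 |R|=0.89037 →hi
  mid=-1.96098 |R|=0.96098 →hi
  mid=-1.99629 |R|=0.99629 →hi
  mid=-2.01394 |R|=1.01394 →lo
  mid=-2.00512 |R|=1.00512 →lo
  ...
  [-2.00001,-1.99987] ⇒ x*=-2.0000
Interval (-2.0000, 0).

left endpoint -2.0000.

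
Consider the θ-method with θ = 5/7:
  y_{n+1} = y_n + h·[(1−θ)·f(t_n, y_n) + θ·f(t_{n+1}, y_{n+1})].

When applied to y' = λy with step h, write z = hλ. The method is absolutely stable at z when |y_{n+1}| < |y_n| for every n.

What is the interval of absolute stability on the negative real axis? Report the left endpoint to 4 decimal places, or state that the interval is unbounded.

interval (−∞, 0).

On y'=λy, z=hλ:
  y_{n+1} = y_n + z·[2/7·y_n + 5/7·y_{n+1}] ⇒ (1 − 5/7z)y_{n+1} = (1 + 2/7z)y_n
  so R(z) = (1 + 2/7z)/(1 − 5/7z).

Need |R(x)|<1, x<0.
x=-1.78: |R|=0.2164
x=-2: |R|=0.1765
x=-10: |R|=0.2281
x=-100: |R|=0.3807
θ=5/7≥1/2 ⇒ |1+2/7x|<|1−5/7x| ∀x<0 ⇒ stable on all of ℝ⁻.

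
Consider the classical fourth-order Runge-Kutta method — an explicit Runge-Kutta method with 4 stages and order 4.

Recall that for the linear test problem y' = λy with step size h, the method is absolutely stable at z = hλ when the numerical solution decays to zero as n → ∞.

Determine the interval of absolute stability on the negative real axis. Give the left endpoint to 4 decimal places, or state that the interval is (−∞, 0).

(-2.7853, 0).

With y'=λy (z=hλ):
  order 4, 4-stage ⇒ R(z)=1+z+z^2/2+z^3/6+z^4/24
  (e.g. R(-0.94)=0.39590, |R|=0.39590)

Boundary: |R(x)|=1, x<0.
x=-0.94: |R|=0.3959
|R(-3.03)|=1.4361 |R(-2.95)|=1.2781 |R(-0.56)|=0.5716
Bisect:
  x_lo=-3.1607 |R|=1.7302  x_hi=-0.3107 |R|=0.7330
  mid=-1.73570 |R|=0.27729 →hi
  mid=-2.44822 |R|=0.59988 →hi
  mid=-2.80447 |R|=1.02930 →lo
  mid=-2.62634 |R|=0.78564 →hi
  mid=-2.71541 |R|=0.89965 →hi
  mid=-2.75994 |R|=0.96244 →hi
  mid=-2.78221 |R|=0.99536 →hi
  mid=-2.79334 |R|=1.01220 →lo
  mid=-2.78777 |R|=1.00375 →lo
  mid=-2.78499 |R|=0.99954 →hi
  ...
  [-2.78534,-2.78516] ⇒ x*=-2.7853
So |R|<1 on (-2.7853, 0).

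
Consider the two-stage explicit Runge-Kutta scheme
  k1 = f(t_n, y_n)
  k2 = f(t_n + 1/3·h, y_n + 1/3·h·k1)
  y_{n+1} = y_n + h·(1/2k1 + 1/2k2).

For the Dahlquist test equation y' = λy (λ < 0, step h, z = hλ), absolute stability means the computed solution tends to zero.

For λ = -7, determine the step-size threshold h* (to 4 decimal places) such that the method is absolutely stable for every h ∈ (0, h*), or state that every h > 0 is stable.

(-6.0000,0); λ=-7 ⇒ h* = (6)/7 = 0.8571.

Set f=λy, z=hλ:
  k1=λy_n ⇒ h·k1=z·y_n;  k2=λ(1+1/3z)y_n ⇒ h·k2=z(1+1/3z)y_n
  y_{n+1}/y_n = 1 + 1/2z + 1/2z(1+1/3z) = 1 + z + 1/6z²
  R(z) = 1 + z + 1/6z².

Boundary: |R(x)|=1, x<0.
x=-1.33: |R|=0.0352
R=1: x+1/6x²=0 ⇒ x=−6=-6.0000; min R=1−1/(4·1/6)=-0.5000>−1
Confirm numerically:
  x=-4.611: |R|=0.06745 <1
  x=-4.340: |R|=0.20073 <1
  x=-3.150: |R|=0.49625 <1
  x=-6.270: |R|=1.28215 >1
  x=-6.129: |R|=1.13177 >1
  x=-6.025: |R|=1.02510 >1
So |R|<1 on (-6.0000, 0).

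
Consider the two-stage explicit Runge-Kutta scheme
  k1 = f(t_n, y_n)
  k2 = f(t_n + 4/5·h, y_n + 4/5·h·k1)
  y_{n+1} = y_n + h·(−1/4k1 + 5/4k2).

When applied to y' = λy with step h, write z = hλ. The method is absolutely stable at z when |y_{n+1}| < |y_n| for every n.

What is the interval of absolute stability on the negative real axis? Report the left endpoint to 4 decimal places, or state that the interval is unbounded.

On y'=λy, z=hλ:
  k1=λy_n ⇒ h·k1=z·y_n;  k2=λ(1+4/5z)y_n ⇒ h·k2=z(1+4/5z)y_n
  y_{n+1}/y_n = 1 − 1/4z + 5/4z(1+4/5z) = 1 + z + z²
  so R(z) = 1 + z + z².

Need |R(x)|<1, x<0.
x=-0.59: |R|=0.7581
R=1: x+1x²=0 ⇒ x=−1=-1.0000; min R=1−1/(4·1)=0.7500>−1
Confirm numerically:
  x=-0.971: |R|=0.97184 <1
  x=-0.936: |R|=0.94010 <1
  x=-0.863: |R|=0.88177 <1
  x=-0.611: |R|=0.76232 <1
  x=-1.584: |R|=1.92506 >1
  x=-1.254: |R|=1.31852 >1
Stable set (-1.0000, 0).

z∈(-1.0000,0).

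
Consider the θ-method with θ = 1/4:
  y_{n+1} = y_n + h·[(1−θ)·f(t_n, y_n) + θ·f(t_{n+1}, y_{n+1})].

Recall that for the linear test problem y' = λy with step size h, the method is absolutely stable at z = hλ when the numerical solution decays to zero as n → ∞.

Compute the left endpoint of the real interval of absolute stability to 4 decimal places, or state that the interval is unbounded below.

z* = -4.0000.

Test eqn y'=λy, z=hλ:
  y_{n+1} = y_n + z·[3/4·y_n + 1/4·y_{n+1}] ⇒ (1 − 1/4z)y_{n+1} = (1 + 3/4z)y_n
  so R(z) = (1 + 3/4z)/(1 − 1/4z).

Find x<0 with |R(x)|<1.
x=-1.19: |R|=0.0829
R=−1: 1+3/4x = −1+1/4x ⇒ -1/2x=2 ⇒ x=2/(-1/2)=-4.0000
Confirm numerically:
  x=-3.916: |R|=0.97878 <1
  x=-3.277: |R|=0.80129 <1
  x=-2.785: |R|=0.64186 <1
  x=-2.080: |R|=0.36842 <1
  x=-4.525: |R|=1.12317 >1
  x=-4.445: |R|=1.10539 >1
  x=-4.376: |R|=1.08978 >1
So |R|<1 on (-4.0000, 0).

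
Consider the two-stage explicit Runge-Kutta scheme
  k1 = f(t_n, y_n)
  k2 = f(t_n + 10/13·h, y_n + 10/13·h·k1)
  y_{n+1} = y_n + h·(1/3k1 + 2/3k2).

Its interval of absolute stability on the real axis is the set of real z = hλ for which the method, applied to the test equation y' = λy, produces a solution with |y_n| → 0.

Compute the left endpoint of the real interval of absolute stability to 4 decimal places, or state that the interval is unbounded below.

z* = -1.9500.

With y'=λy (z=hλ):
  k1=λy_n ⇒ h·k1=z·y_n;  k2=λ(1+10/13z)y_n ⇒ h·k2=z(1+10/13z)y_n
  y_{n+1}/y_n = 1 + 1/3z + 2/3z(1+10/13z) = 1 + z + 20/39z²
  R(z) = 1 + z + 20/39z².

Boundary: |R(x)|=1, x<0.
x=-0.76: |R|=0.5362
R=1: x+20/39x²=0 ⇒ x=−39/20=-1.9500; min R=1−1/(4·20/39)=0.5125>−1
Confirm numerically:
  x=-1.645: |R|=0.74271 <1
  x=-1.584: |R|=0.70270 <1
  x=-1.153: |R|=0.52875 <1
  x=-2.502: |R|=1.70826 >1
  x=-2.496: |R|=1.69888 >1
  x=-2.264: |R|=1.36456 >1
Interval (-1.9500, 0).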